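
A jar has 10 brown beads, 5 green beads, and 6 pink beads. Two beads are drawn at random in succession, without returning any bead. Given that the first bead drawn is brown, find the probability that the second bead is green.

After removing 1 brown, the jar has 5 green out of 20 remaining.
P(second is green | given) = 5/20 = 1/4 ≈ 0.2500.

1/4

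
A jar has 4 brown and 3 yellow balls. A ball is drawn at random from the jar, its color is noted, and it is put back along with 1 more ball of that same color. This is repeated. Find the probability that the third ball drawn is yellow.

Sum over the four possibilities for the first two draws (yellow/not-yellow each), tracking how the yellow count and total change by +1 per draw.
P(third is yellow) = 3/7 ≈ 0.4286. (In a Pólya urn every draw has the same marginal probability 3/7.)

3/7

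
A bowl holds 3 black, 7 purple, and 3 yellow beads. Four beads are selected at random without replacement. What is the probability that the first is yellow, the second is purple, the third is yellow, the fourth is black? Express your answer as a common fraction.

21/2860

Multiply the conditional probability of each draw in order, without replacement, so each draw removes one from its color and from the total.
P = (3/13) · (7/12) · (2/11) · (3/10) = 21/2860 ≈ 0.0073.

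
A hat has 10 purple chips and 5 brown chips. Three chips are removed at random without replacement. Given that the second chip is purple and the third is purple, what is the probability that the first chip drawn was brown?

5/13

P(first=brown and the second chip is purple and the third is purple) = (5/15)·(10/14)·(9/13) = 15/91.
P(E) = Σ over first color = 24/91 + 15/91 = 3/7.
By Bayes, P(first=brown | E) = 15/91 / 3/7 = 5/13 ≈ 0.3846.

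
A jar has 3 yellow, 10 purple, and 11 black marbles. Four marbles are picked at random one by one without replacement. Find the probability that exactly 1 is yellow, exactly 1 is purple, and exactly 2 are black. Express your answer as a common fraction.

Unordered draws without replacement: count favorable combinations over C(24,4).
Favorable = C(3,1) · C(10,1) · C(11,2) = 1650; total = C(24,4) = 10626.
P = 1650/10626 = 25/161 ≈ 0.1553.

25/161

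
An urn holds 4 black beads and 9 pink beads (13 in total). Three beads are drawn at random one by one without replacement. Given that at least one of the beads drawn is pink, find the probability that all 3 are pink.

P(all 3 pink) = C(9,3)/C(13,3) = 42/143; P(at least one pink) = 1 − C(4,3)/C(13,3) = 141/143.
Since 'all 3 pink' ⊆ 'at least one pink', P(all 3 | at least one) = 42/143 / 141/143 = 14/47 ≈ 0.2979.

14/47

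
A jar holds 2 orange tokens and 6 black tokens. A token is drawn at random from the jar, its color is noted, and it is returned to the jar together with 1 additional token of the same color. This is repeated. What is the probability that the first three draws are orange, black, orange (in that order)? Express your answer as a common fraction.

1/20

Track the composition after each reinforcement of +1.
P = (2/8) · (6/9) · (3/10) = 1/20 ≈ 0.0500.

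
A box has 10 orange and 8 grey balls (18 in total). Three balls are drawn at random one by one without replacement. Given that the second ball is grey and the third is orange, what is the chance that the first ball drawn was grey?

7/16

P(first=grey and the second ball is grey and the third is orange) = (8/18)·(7/17)·(10/16) = 35/306.
P(E) = Σ over first color = 5/34 + 35/306 = 40/153.
By Bayes, P(first=grey | E) = 35/306 / 40/153 = 7/16 ≈ 0.4375.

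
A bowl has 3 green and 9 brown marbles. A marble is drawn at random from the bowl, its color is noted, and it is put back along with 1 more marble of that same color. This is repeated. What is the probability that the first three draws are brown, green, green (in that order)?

9/182

Track the composition after each reinforcement of +1.
P = (9/12) · (3/13) · (4/14) = 9/182 ≈ 0.0495.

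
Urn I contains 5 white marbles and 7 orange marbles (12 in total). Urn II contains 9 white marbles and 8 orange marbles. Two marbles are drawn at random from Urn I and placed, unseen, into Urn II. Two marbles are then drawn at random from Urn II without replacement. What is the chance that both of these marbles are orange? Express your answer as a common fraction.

2485/11286

Condition on how many of the transferred marbles are orange (from Urn I: 7 orange of 12; then Urn II has 19 total).
  0 orange: C(7,0)C(5,2)/C(12,2) = 5/33; then P = C(8,2)/C(19,2) = 28/171
  1 orange: C(7,1)C(5,1)/C(12,2) = 35/66; then P = C(9,2)/C(19,2) = 4/19
  2 orange: C(7,2)C(5,0)/C(12,2) = 7/22; then P = C(10,2)/C(19,2) = 5/19
P(both orange) = 2485/11286 ≈ 0.2202.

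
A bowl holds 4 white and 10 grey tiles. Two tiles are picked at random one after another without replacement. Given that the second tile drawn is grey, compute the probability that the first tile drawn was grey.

9/13

P(first=grey and the second tile drawn is grey) = (10/14)·(9/13) = 45/91.
P(the second tile drawn is grey) = Σ over first color = 20/91 + 45/91 = 5/7.
By Bayes, P(first=grey | the second tile drawn is grey) = 45/91 / 5/7 = 9/13 ≈ 0.6923.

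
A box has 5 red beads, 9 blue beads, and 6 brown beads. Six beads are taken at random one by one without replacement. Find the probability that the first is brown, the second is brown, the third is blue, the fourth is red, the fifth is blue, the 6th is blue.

7/2584

Multiply the conditional probability of each draw in order, without replacement, so each draw removes one from its color and from the total.
P = (6/20) · (5/19) · (9/18) · (5/17) · (8/16) · (7/15) = 7/2584 ≈ 0.0027.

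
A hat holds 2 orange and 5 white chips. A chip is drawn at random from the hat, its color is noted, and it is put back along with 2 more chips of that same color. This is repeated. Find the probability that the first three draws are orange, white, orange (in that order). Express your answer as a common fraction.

40/693

Track the composition after each reinforcement of +2.
P = (2/7) · (5/9) · (4/11) = 40/693 ≈ 0.0577.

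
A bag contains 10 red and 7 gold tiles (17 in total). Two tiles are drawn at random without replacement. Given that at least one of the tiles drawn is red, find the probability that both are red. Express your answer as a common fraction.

P(both red) = C(10,2)/C(17,2) = 45/136; P(at least one red) = 1 − C(7,2)/C(17,2) = 115/136.
Since 'both red' ⊆ 'at least one red', P(both | at least one) = 45/136 / 115/136 = 9/23 ≈ 0.3913.

9/23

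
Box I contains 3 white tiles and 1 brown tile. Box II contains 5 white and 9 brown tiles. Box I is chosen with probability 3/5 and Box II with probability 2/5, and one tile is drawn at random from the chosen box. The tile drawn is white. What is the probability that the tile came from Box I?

P(white | Box I) = 3/4; P(white | Box II) = 5/14.
P(white) = 3/5·3/4 + 2/5·5/14 = 83/140.
By Bayes' rule, P(Box I | white) = 9/20 / 83/140 = 63/83 ≈ 0.7590.

63/83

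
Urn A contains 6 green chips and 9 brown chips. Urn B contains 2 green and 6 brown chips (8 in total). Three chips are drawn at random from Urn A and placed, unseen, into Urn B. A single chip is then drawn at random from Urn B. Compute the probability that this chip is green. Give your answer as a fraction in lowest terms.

Condition on how many of the transferred chips are green (from Urn A: 6 green of 15; then Urn B has 11 total).
  0 green: C(6,0)C(9,3)/C(15,3) = 12/65; then P = 2/11
  1 green: C(6,1)C(9,2)/C(15,3) = 216/455; then P = 3/11
  2 green: C(6,2)C(9,1)/C(15,3) = 27/91; then P = 4/11
  3 green: C(6,3)C(9,0)/C(15,3) = 4/91; then P = 5/11
P(green from Urn B) = 16/55 ≈ 0.2909.

16/55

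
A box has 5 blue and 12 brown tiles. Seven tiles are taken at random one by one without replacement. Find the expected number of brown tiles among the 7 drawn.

84/17

By linearity of expectation, E[X] = Σ P(draw i is brown); by symmetry each draw (even without replacement) has P(brown) = 12/17.
E[X] = 7 · 12/17 = 84/17 ≈ 4.9412.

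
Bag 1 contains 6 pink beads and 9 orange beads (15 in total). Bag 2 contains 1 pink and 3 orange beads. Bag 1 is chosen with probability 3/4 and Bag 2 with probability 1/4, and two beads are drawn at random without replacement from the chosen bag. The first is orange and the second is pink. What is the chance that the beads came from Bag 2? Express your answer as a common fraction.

35/143

P(E | Bag 1) = 9/35; P(E | Bag 2) = 1/4.
P(E) = 3/4·9/35 + 1/4·1/4 = 143/560.
By Bayes' rule, P(Bag 2 | E) = 1/16 / 143/560 = 35/143 ≈ 0.2448.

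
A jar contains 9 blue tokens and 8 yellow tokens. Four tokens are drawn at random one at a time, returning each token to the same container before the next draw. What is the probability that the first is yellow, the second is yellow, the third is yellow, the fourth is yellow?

Multiply the conditional probability of each draw in order, with replacement (the composition resets each draw).
P = (8/17) · (8/17) · (8/17) · (8/17) = 4096/83521 ≈ 0.0490.

4096/83521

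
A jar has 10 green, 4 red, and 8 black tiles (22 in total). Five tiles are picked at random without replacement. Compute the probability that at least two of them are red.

307/1463

Sum the hypergeometric tail for j = 2,…,4 red tiles.
Favorable = C(4,2)·C(18,3) + C(4,3)·C(18,2) + C(4,4)·C(18,1) = 5526; total = C(22,5) = 26334.
P = 5526/26334 = 307/1463 ≈ 0.2098.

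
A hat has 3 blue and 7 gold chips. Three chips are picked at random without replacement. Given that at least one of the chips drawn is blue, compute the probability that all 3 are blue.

1/85

P(all 3 blue) = C(3,3)/C(10,3) = 1/120; P(at least one blue) = 1 − C(7,3)/C(10,3) = 17/24.
Since 'all 3 blue' ⊆ 'at least one blue', P(all 3 | at least one) = 1/120 / 17/24 = 1/85 ≈ 0.0118.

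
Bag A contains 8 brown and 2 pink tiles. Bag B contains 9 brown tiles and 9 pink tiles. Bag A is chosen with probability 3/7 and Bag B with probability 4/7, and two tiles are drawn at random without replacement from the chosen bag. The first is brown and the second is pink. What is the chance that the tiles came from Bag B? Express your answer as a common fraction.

135/203

P(E | Bag A) = 8/45; P(E | Bag B) = 9/34.
P(E) = 3/7·8/45 + 4/7·9/34 = 58/255.
By Bayes' rule, P(Bag B | E) = 18/119 / 58/255 = 135/203 ≈ 0.6650.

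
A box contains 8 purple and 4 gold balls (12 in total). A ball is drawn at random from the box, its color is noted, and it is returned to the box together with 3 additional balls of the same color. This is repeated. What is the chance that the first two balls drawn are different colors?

Either gold then purple, or purple then gold; after the first draw the total is 15.
P = (4/12)·(8/15) + (8/12)·(4/15) = 16/45 ≈ 0.3556.

16/45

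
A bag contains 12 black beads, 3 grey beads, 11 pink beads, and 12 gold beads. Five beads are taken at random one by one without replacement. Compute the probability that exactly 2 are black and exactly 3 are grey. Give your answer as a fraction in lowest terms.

Unordered draws without replacement: count favorable combinations over C(38,5).
Favorable = C(12,2) · C(3,3) · C(11,0) · C(12,0) = 66; total = C(38,5) = 501942.
P = 66/501942 = 11/83657 ≈ 0.0001.

11/83657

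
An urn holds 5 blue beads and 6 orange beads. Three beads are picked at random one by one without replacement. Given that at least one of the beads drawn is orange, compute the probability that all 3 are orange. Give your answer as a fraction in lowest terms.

4/31

P(all 3 orange) = C(6,3)/C(11,3) = 4/33; P(at least one orange) = 1 − C(5,3)/C(11,3) = 31/33.
Since 'all 3 orange' ⊆ 'at least one orange', P(all 3 | at least one) = 4/33 / 31/33 = 4/31 ≈ 0.1290.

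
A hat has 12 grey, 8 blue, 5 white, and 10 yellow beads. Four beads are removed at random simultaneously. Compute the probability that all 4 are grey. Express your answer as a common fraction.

Unordered draws without replacement: count favorable combinations over C(35,4).
Favorable = C(12,4) · C(8,0) · C(5,0) · C(10,0) = 495; total = C(35,4) = 52360.
P = 495/52360 = 9/952 ≈ 0.0095.

9/952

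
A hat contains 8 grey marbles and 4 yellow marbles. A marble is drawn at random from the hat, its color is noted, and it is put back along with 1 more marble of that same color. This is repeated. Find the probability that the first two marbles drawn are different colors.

16/39

Either yellow then grey, or grey then yellow; after the first draw the total is 13.
P = (4/12)·(8/13) + (8/12)·(4/13) = 16/39 ≈ 0.4103.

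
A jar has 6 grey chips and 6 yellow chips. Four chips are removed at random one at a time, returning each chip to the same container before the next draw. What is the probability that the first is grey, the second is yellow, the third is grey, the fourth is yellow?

1/16

Multiply the conditional probability of each draw in order, with replacement (the composition resets each draw).
P = (6/12) · (6/12) · (6/12) · (6/12) = 1/16 ≈ 0.0625.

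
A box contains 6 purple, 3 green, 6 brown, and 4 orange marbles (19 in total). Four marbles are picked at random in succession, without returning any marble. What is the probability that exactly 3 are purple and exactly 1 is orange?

Unordered draws without replacement: count favorable combinations over C(19,4).
Favorable = C(6,3) · C(3,0) · C(6,0) · C(4,1) = 80; total = C(19,4) = 3876.
P = 80/3876 = 20/969 ≈ 0.0206.

20/969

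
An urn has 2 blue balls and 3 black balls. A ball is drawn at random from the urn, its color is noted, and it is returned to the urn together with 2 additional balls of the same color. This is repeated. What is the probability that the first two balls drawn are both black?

3/7

After a black draw the urn holds 5 black out of 7.
P = (3/5)·(5/7) = 3/7 ≈ 0.4286.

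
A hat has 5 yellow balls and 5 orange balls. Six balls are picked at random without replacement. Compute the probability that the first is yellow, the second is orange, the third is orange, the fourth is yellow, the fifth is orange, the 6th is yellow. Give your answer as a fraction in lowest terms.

1/42

Multiply the conditional probability of each draw in order, without replacement, so each draw removes one from its color and from the total.
P = (5/10) · (5/9) · (4/8) · (4/7) · (3/6) · (3/5) = 1/42 ≈ 0.0238.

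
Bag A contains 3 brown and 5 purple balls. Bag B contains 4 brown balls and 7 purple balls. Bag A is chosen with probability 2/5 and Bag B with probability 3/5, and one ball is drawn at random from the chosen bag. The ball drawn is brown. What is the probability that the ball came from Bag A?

P(brown | Bag A) = 3/8; P(brown | Bag B) = 4/11.
P(brown) = 2/5·3/8 + 3/5·4/11 = 81/220.
By Bayes' rule, P(Bag A | brown) = 3/20 / 81/220 = 11/27 ≈ 0.4074.

11/27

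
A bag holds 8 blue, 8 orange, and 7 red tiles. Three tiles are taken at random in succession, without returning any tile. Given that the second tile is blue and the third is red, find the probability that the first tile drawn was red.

P(first=red and the second tile is blue and the third is red) = (7/23)·(8/22)·(6/21) = 8/253.
P(E) = Σ over first color = 28/759 + 32/759 + 8/253 = 28/253.
By Bayes, P(first=red | E) = 8/253 / 28/253 = 2/7 ≈ 0.2857.

2/7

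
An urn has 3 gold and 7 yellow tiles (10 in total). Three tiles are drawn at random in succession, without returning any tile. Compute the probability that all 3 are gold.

1/120

Unordered draws without replacement: count favorable combinations over C(10,3).
Favorable = C(3,3) · C(7,0) = 1; total = C(10,3) = 120.
P = 1/120 = 1/120 ≈ 0.0083.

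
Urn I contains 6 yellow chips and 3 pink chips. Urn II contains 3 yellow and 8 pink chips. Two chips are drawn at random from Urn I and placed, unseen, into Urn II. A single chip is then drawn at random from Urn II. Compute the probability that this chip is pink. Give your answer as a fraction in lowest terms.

2/3

Condition on how many of the transferred chips are pink (from Urn I: 3 pink of 9; then Urn II has 13 total).
  0 pink: C(3,0)C(6,2)/C(9,2) = 5/12; then P = 8/13
  1 pink: C(3,1)C(6,1)/C(9,2) = 1/2; then P = 9/13
  2 pink: C(3,2)C(6,0)/C(9,2) = 1/12; then P = 10/13
P(pink from Urn II) = 2/3 ≈ 0.6667.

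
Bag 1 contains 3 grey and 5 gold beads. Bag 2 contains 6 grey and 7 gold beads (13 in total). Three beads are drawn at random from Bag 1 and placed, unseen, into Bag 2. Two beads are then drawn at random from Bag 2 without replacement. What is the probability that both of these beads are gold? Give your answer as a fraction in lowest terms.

657/2240

Condition on how many of the transferred beads are gold (from Bag 1: 5 gold of 8; then Bag 2 has 16 total).
  0 gold: C(5,0)C(3,3)/C(8,3) = 1/56; then P = C(7,2)/C(16,2) = 7/40
  1 gold: C(5,1)C(3,2)/C(8,3) = 15/56; then P = C(8,2)/C(16,2) = 7/30
  2 gold: C(5,2)C(3,1)/C(8,3) = 15/28; then P = C(9,2)/C(16,2) = 3/10
  3 gold: C(5,3)C(3,0)/C(8,3) = 5/28; then P = C(10,2)/C(16,2) = 3/8
P(both gold) = 657/2240 ≈ 0.2933.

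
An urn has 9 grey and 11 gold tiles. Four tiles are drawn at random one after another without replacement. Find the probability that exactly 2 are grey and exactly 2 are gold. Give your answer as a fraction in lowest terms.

Unordered draws without replacement: count favorable combinations over C(20,4).
Favorable = C(9,2) · C(11,2) = 1980; total = C(20,4) = 4845.
P = 1980/4845 = 132/323 ≈ 0.4087.

132/323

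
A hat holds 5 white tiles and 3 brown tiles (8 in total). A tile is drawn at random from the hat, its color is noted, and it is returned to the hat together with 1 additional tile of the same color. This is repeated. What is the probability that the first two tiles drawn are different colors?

5/12

Either white then brown, or brown then white; after the first draw the total is 9.
P = (5/8)·(3/9) + (3/8)·(5/9) = 5/12 ≈ 0.4167.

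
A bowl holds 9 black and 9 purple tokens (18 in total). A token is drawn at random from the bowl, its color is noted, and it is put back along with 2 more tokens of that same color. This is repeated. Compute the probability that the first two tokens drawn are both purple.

11/40

After a purple draw the bowl holds 11 purple out of 20.
P = (9/18)·(11/20) = 11/40 ≈ 0.2750.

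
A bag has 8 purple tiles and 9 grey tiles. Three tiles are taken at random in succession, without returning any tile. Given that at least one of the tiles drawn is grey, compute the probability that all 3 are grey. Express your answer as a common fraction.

P(all 3 grey) = C(9,3)/C(17,3) = 21/170; P(at least one grey) = 1 − C(8,3)/C(17,3) = 78/85.
Since 'all 3 grey' ⊆ 'at least one grey', P(all 3 | at least one) = 21/170 / 78/85 = 7/52 ≈ 0.1346.

7/52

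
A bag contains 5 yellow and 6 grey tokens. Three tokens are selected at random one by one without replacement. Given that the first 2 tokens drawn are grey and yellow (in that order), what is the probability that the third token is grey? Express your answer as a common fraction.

5/9

After removing 1 yellow, 1 grey, the bag has 5 grey out of 9 remaining.
P(third is grey | given) = 5/9 ≈ 0.5556.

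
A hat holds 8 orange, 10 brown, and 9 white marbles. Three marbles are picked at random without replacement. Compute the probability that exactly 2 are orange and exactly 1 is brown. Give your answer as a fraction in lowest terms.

56/585

Unordered draws without replacement: count favorable combinations over C(27,3).
Favorable = C(8,2) · C(10,1) · C(9,0) = 280; total = C(27,3) = 2925.
P = 280/2925 = 56/585 ≈ 0.0957.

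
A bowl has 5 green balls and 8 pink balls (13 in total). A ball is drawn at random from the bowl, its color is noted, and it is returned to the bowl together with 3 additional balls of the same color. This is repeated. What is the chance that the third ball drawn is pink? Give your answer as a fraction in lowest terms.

Sum over the four possibilities for the first two draws (pink/not-pink each), tracking how the pink count and total change by +3 per draw.
P(third is pink) = 8/13 ≈ 0.6154. (In a Pólya urn every draw has the same marginal probability 8/13.)

8/13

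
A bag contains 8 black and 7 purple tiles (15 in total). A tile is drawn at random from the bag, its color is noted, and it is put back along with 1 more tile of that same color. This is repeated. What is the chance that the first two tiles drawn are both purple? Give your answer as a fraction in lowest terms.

7/30

After a purple draw the bag holds 8 purple out of 16.
P = (7/15)·(8/16) = 7/30 ≈ 0.2333.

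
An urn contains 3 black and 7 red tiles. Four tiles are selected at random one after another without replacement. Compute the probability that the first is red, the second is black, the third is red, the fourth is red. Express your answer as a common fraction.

Multiply the conditional probability of each draw in order, without replacement, so each draw removes one from its color and from the total.
P = (7/10) · (3/9) · (6/8) · (5/7) = 1/8 ≈ 0.1250.

1/8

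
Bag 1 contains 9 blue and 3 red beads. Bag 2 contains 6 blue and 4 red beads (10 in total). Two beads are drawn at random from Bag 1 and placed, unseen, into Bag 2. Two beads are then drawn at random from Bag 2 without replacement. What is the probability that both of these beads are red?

Condition on how many of the transferred beads are red (from Bag 1: 3 red of 12; then Bag 2 has 12 total).
  0 red: C(3,0)C(9,2)/C(12,2) = 6/11; then P = C(4,2)/C(12,2) = 1/11
  1 red: C(3,1)C(9,1)/C(12,2) = 9/22; then P = C(5,2)/C(12,2) = 5/33
  2 red: C(3,2)C(9,0)/C(12,2) = 1/22; then P = C(6,2)/C(12,2) = 5/22
P(both red) = 59/484 ≈ 0.1219.

59/484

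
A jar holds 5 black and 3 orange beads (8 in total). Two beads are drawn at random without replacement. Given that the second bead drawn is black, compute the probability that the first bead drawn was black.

4/7

P(first=black and the second bead drawn is black) = (5/8)·(4/7) = 5/14.
P(the second bead drawn is black) = Σ over first color = 5/14 + 15/56 = 5/8.
By Bayes, P(first=black | the second bead drawn is black) = 5/14 / 5/8 = 4/7 ≈ 0.5714.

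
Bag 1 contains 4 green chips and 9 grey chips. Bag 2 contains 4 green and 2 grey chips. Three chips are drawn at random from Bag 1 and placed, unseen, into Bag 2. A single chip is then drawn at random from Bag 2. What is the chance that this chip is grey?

Condition on how many of the transferred chips are grey (from Bag 1: 9 grey of 13; then Bag 2 has 9 total).
  0 grey: C(9,0)C(4,3)/C(13,3) = 2/143; then P = 2/9
  1 grey: C(9,1)C(4,2)/C(13,3) = 27/143; then P = 3/9
  2 grey: C(9,2)C(4,1)/C(13,3) = 72/143; then P = 4/9
  3 grey: C(9,3)C(4,0)/C(13,3) = 42/143; then P = 5/9
P(grey from Bag 2) = 53/117 ≈ 0.4530.

53/117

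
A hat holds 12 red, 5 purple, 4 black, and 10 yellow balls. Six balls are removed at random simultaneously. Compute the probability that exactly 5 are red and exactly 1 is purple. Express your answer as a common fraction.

Unordered draws without replacement: count favorable combinations over C(31,6).
Favorable = C(12,5) · C(5,1) · C(4,0) · C(10,0) = 3960; total = C(31,6) = 736281.
P = 3960/736281 = 440/81809 ≈ 0.0054.

440/81809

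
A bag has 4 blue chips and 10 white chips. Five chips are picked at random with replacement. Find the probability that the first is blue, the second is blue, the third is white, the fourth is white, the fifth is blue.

Multiply the conditional probability of each draw in order, with replacement (the composition resets each draw).
P = (4/14) · (4/14) · (10/14) · (10/14) · (4/14) = 200/16807 ≈ 0.0119.

200/16807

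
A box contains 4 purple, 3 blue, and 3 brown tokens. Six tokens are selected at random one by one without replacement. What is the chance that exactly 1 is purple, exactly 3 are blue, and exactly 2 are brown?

Unordered draws without replacement: count favorable combinations over C(10,6).
Favorable = C(4,1) · C(3,3) · C(3,2) = 12; total = C(10,6) = 210.
P = 12/210 = 2/35 ≈ 0.0571.

2/35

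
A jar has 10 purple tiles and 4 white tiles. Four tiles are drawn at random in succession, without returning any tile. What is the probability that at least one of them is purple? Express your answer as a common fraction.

1000/1001

Use the complement: P(at least one purple) = 1 − P(no purple).
P(none) = C(4,4)/C(14,4) = 1/1001.
So P = 1 − 1/1001 = 1000/1001 ≈ 0.9990.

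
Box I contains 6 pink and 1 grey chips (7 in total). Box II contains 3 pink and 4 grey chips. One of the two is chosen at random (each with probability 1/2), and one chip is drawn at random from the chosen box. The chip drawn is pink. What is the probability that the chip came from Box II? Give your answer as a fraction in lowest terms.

P(pink | Box I) = 6/7; P(pink | Box II) = 3/7.
P(pink) = 1/2·6/7 + 1/2·3/7 = 9/14.
By Bayes' rule, P(Box II | pink) = 3/14 / 9/14 = 1/3 ≈ 0.3333.

1/3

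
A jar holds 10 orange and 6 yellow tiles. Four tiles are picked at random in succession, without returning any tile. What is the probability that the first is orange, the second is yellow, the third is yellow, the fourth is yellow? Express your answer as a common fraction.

5/182

Multiply the conditional probability of each draw in order, without replacement, so each draw removes one from its color and from the total.
P = (10/16) · (6/15) · (5/14) · (4/13) = 5/182 ≈ 0.0275.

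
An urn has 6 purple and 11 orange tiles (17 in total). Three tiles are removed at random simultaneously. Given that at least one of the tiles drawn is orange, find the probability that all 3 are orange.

1/4

P(all 3 orange) = C(11,3)/C(17,3) = 33/136; P(at least one orange) = 1 − C(6,3)/C(17,3) = 33/34.
Since 'all 3 orange' ⊆ 'at least one orange', P(all 3 | at least one) = 33/136 / 33/34 = 1/4 ≈ 0.2500.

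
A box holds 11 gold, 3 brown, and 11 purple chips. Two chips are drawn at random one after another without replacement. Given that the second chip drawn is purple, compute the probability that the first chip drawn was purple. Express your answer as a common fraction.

5/12

P(first=purple and the second chip drawn is purple) = (11/25)·(10/24) = 11/60.
P(the second chip drawn is purple) = Σ over first color = 121/600 + 11/200 + 11/60 = 11/25.
By Bayes, P(first=purple | the second chip drawn is purple) = 11/60 / 11/25 = 5/12 ≈ 0.4167.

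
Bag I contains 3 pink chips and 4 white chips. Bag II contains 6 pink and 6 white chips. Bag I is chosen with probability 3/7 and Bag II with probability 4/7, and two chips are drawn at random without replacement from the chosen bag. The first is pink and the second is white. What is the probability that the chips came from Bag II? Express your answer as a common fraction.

P(E | Bag I) = 2/7; P(E | Bag II) = 3/11.
P(E) = 3/7·2/7 + 4/7·3/11 = 150/539.
By Bayes' rule, P(Bag II | E) = 12/77 / 150/539 = 14/25 ≈ 0.5600.

14/25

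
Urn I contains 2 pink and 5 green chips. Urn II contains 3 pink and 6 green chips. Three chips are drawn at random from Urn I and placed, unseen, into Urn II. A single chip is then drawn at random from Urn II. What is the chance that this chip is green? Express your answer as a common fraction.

19/28

Condition on how many of the transferred chips are green (from Urn I: 5 green of 7; then Urn II has 12 total).
  1 green: C(5,1)C(2,2)/C(7,3) = 1/7; then P = 7/12
  2 green: C(5,2)C(2,1)/C(7,3) = 4/7; then P = 8/12
  3 green: C(5,3)C(2,0)/C(7,3) = 2/7; then P = 9/12
P(green from Urn II) = 19/28 ≈ 0.6786.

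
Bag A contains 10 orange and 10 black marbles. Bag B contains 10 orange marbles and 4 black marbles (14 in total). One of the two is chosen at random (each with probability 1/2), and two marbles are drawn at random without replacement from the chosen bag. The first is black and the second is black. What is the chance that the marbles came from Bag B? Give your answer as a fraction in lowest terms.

76/349

P(E | Bag A) = 9/38; P(E | Bag B) = 6/91.
P(E) = 1/2·9/38 + 1/2·6/91 = 1047/6916.
By Bayes' rule, P(Bag B | E) = 3/91 / 1047/6916 = 76/349 ≈ 0.2178.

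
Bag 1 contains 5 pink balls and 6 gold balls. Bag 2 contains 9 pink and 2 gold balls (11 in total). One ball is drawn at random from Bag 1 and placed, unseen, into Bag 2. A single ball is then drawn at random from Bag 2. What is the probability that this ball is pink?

26/33

Condition on how many of the transferred balls are pink (from Bag 1: 5 pink of 11; then Bag 2 has 12 total).
  0 pink: C(5,0)C(6,1)/C(11,1) = 6/11; then P = 9/12
  1 pink: C(5,1)C(6,0)/C(11,1) = 5/11; then P = 10/12
P(pink from Bag 2) = 26/33 ≈ 0.7879.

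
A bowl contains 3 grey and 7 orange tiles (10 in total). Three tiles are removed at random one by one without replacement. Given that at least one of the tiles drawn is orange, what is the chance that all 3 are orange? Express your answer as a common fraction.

5/17

P(all 3 orange) = C(7,3)/C(10,3) = 7/24; P(at least one orange) = 1 − C(3,3)/C(10,3) = 119/120.
Since 'all 3 orange' ⊆ 'at least one orange', P(all 3 | at least one) = 7/24 / 119/120 = 5/17 ≈ 0.2941.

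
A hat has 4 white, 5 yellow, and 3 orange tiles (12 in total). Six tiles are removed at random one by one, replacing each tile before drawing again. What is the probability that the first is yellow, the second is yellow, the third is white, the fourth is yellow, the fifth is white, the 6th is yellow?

Multiply the conditional probability of each draw in order, with replacement (the composition resets each draw).
P = (5/12) · (5/12) · (4/12) · (5/12) · (4/12) · (5/12) = 625/186624 ≈ 0.0033.

625/186624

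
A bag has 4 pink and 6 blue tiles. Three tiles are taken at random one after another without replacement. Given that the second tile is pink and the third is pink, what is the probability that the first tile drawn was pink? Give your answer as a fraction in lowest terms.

P(first=pink and the second tile is pink and the third is pink) = (4/10)·(3/9)·(2/8) = 1/30.
P(E) = Σ over first color = 1/30 + 1/10 = 2/15.
By Bayes, P(first=pink | E) = 1/30 / 2/15 = 1/4 ≈ 0.2500.

1/4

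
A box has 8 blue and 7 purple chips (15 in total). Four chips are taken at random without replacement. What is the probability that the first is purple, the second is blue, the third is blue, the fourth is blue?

Multiply the conditional probability of each draw in order, without replacement, so each draw removes one from its color and from the total.
P = (7/15) · (8/14) · (7/13) · (6/12) = 14/195 ≈ 0.0718.

14/195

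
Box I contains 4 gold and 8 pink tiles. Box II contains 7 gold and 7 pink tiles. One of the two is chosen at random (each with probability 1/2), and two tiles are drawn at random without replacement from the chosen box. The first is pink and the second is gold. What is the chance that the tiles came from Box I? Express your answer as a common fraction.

208/439

P(E | Box I) = 8/33; P(E | Box II) = 7/26.
P(E) = 1/2·8/33 + 1/2·7/26 = 439/1716.
By Bayes' rule, P(Box I | E) = 4/33 / 439/1716 = 208/439 ≈ 0.4738.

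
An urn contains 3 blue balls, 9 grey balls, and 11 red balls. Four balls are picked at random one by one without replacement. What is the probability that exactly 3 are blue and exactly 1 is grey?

9/8855

Unordered draws without replacement: count favorable combinations over C(23,4).
Favorable = C(3,3) · C(9,1) · C(11,0) = 9; total = C(23,4) = 8855.
P = 9/8855 = 9/8855 ≈ 0.0010.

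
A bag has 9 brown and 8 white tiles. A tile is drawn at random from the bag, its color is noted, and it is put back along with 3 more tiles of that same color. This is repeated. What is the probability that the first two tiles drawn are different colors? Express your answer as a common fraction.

Either white then brown, or brown then white; after the first draw the total is 20.
P = (8/17)·(9/20) + (9/17)·(8/20) = 36/85 ≈ 0.4235.

36/85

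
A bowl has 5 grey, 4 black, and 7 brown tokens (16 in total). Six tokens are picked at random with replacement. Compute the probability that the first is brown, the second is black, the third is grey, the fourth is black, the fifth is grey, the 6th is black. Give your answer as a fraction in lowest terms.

Multiply the conditional probability of each draw in order, with replacement (the composition resets each draw).
P = (7/16) · (4/16) · (5/16) · (4/16) · (5/16) · (4/16) = 175/262144 ≈ 0.0007.

175/262144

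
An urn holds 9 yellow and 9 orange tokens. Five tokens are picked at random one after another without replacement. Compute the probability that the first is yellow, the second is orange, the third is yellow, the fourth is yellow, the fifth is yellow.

9/340

Multiply the conditional probability of each draw in order, without replacement, so each draw removes one from its color and from the total.
P = (9/18) · (9/17) · (8/16) · (7/15) · (6/14) = 9/340 ≈ 0.0265.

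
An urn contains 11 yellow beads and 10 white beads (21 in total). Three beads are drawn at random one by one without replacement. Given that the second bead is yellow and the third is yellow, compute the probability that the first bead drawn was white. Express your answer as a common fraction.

10/19

P(first=white and the second bead is yellow and the third is yellow) = (10/21)·(11/20)·(10/19) = 55/399.
P(E) = Σ over first color = 33/266 + 55/399 = 11/42.
By Bayes, P(first=white | E) = 55/399 / 11/42 = 10/19 ≈ 0.5263.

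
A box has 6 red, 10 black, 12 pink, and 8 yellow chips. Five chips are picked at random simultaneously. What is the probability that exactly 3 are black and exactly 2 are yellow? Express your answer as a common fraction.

Unordered draws without replacement: count favorable combinations over C(36,5).
Favorable = C(6,0) · C(10,3) · C(12,0) · C(8,2) = 3360; total = C(36,5) = 376992.
P = 3360/376992 = 5/561 ≈ 0.0089.

5/561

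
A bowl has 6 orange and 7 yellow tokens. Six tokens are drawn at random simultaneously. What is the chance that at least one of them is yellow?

1715/1716

Use the complement: P(at least one yellow) = 1 − P(no yellow).
P(none) = C(6,6)/C(13,6) = 1/1716.
So P = 1 − 1/1716 = 1715/1716 ≈ 0.9994.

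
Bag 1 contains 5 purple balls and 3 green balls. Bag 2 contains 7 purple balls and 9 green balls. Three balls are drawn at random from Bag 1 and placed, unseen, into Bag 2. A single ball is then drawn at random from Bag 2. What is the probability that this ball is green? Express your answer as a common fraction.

81/152

Condition on how many of the transferred balls are green (from Bag 1: 3 green of 8; then Bag 2 has 19 total).
  0 green: C(3,0)C(5,3)/C(8,3) = 5/28; then P = 9/19
  1 green: C(3,1)C(5,2)/C(8,3) = 15/28; then P = 10/19
  2 green: C(3,2)C(5,1)/C(8,3) = 15/56; then P = 11/19
  3 green: C(3,3)C(5,0)/C(8,3) = 1/56; then P = 12/19
P(green from Bag 2) = 81/152 ≈ 0.5329.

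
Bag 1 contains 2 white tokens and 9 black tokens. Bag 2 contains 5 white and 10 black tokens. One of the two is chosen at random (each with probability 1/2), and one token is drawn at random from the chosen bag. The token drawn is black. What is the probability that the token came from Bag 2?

22/49

P(black | Bag 1) = 9/11; P(black | Bag 2) = 2/3.
P(black) = 1/2·9/11 + 1/2·2/3 = 49/66.
By Bayes' rule, P(Bag 2 | black) = 1/3 / 49/66 = 22/49 ≈ 0.4490.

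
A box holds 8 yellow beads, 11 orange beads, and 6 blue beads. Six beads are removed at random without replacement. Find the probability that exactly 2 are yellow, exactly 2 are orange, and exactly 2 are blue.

Unordered draws without replacement: count favorable combinations over C(25,6).
Favorable = C(8,2) · C(11,2) · C(6,2) = 23100; total = C(25,6) = 177100.
P = 23100/177100 = 3/23 ≈ 0.1304.

3/23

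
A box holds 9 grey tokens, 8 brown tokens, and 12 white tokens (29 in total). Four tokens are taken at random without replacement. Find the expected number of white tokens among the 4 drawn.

48/29

By linearity of expectation, E[X] = Σ P(draw i is white); by symmetry each draw (even without replacement) has P(white) = 12/29.
E[X] = 4 · 12/29 = 48/29 ≈ 1.6552.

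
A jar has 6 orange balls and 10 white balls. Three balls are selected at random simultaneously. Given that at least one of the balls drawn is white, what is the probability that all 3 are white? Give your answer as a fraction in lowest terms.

2/9

P(all 3 white) = C(10,3)/C(16,3) = 3/14; P(at least one white) = 1 − C(6,3)/C(16,3) = 27/28.
Since 'all 3 white' ⊆ 'at least one white', P(all 3 | at least one) = 3/14 / 27/28 = 2/9 ≈ 0.2222.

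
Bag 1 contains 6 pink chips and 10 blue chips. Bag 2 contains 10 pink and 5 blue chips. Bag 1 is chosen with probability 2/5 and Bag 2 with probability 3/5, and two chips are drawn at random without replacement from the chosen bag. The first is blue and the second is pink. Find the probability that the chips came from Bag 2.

10/17

P(E | Bag 1) = 1/4; P(E | Bag 2) = 5/21.
P(E) = 2/5·1/4 + 3/5·5/21 = 17/70.
By Bayes' rule, P(Bag 2 | E) = 1/7 / 17/70 = 10/17 ≈ 0.5882.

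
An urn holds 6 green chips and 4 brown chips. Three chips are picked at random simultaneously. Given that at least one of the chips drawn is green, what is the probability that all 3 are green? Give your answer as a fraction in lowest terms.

5/29

P(all 3 green) = C(6,3)/C(10,3) = 1/6; P(at least one green) = 1 − C(4,3)/C(10,3) = 29/30.
Since 'all 3 green' ⊆ 'at least one green', P(all 3 | at least one) = 1/6 / 29/30 = 5/29 ≈ 0.1724.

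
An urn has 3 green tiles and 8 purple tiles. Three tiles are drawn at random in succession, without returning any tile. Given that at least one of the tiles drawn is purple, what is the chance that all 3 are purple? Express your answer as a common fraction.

P(all 3 purple) = C(8,3)/C(11,3) = 56/165; P(at least one purple) = 1 − C(3,3)/C(11,3) = 164/165.
Since 'all 3 purple' ⊆ 'at least one purple', P(all 3 | at least one) = 56/165 / 164/165 = 14/41 ≈ 0.3415.

14/41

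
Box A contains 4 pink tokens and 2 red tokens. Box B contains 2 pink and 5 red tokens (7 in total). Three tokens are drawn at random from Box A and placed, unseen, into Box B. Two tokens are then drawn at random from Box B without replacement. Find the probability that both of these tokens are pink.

Condition on how many of the transferred tokens are pink (from Box A: 4 pink of 6; then Box B has 10 total).
  1 pink: C(4,1)C(2,2)/C(6,3) = 1/5; then P = C(3,2)/C(10,2) = 1/15
  2 pink: C(4,2)C(2,1)/C(6,3) = 3/5; then P = C(4,2)/C(10,2) = 2/15
  3 pink: C(4,3)C(2,0)/C(6,3) = 1/5; then P = C(5,2)/C(10,2) = 2/9
P(both pink) = 31/225 ≈ 0.1378.

31/225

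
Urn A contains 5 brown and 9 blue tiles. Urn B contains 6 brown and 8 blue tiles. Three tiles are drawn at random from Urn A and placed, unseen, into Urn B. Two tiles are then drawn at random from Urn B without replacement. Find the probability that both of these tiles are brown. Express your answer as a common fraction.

Condition on how many of the transferred tiles are brown (from Urn A: 5 brown of 14; then Urn B has 17 total).
  0 brown: C(5,0)C(9,3)/C(14,3) = 3/13; then P = C(6,2)/C(17,2) = 15/136
  1 brown: C(5,1)C(9,2)/C(14,3) = 45/91; then P = C(7,2)/C(17,2) = 21/136
  2 brown: C(5,2)C(9,1)/C(14,3) = 45/182; then P = C(8,2)/C(17,2) = 7/34
  3 brown: C(5,3)C(9,0)/C(14,3) = 5/182; then P = C(9,2)/C(17,2) = 9/34
P(both brown) = 495/3094 ≈ 0.1600.

495/3094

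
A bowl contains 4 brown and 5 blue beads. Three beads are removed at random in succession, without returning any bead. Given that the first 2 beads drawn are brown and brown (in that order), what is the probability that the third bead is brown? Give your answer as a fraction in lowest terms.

2/7

After removing 2 brown, the bowl has 2 brown out of 7 remaining.
P(third is brown | given) = 2/7 ≈ 0.2857.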